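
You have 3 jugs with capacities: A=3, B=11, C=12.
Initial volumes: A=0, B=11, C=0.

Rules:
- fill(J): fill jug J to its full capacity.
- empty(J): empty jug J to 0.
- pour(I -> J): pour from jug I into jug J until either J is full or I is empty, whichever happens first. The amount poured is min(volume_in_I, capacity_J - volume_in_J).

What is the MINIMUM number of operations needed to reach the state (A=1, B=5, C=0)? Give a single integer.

Answer: 8

Derivation:
BFS from (A=0, B=11, C=0). One shortest path:
  1. empty(B) -> (A=0 B=0 C=0)
  2. fill(C) -> (A=0 B=0 C=12)
  3. pour(C -> B) -> (A=0 B=11 C=1)
  4. pour(B -> A) -> (A=3 B=8 C=1)
  5. empty(A) -> (A=0 B=8 C=1)
  6. pour(B -> A) -> (A=3 B=5 C=1)
  7. empty(A) -> (A=0 B=5 C=1)
  8. pour(C -> A) -> (A=1 B=5 C=0)
Reached target in 8 moves.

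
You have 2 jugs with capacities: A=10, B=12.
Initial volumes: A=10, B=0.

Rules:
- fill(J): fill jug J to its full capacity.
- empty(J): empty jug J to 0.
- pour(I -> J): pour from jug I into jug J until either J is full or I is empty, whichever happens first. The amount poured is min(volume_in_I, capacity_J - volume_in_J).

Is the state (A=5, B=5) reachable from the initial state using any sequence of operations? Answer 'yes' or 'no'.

Answer: no

Derivation:
BFS explored all 22 reachable states.
Reachable set includes: (0,0), (0,2), (0,4), (0,6), (0,8), (0,10), (0,12), (2,0), (2,12), (4,0), (4,12), (6,0) ...
Target (A=5, B=5) not in reachable set → no.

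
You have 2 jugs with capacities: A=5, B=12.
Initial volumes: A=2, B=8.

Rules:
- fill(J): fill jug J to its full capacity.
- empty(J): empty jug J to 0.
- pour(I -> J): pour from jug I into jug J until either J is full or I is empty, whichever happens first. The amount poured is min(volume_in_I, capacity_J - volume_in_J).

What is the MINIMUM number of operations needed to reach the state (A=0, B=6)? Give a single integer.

BFS from (A=2, B=8). One shortest path:
  1. fill(A) -> (A=5 B=8)
  2. pour(A -> B) -> (A=1 B=12)
  3. empty(B) -> (A=1 B=0)
  4. pour(A -> B) -> (A=0 B=1)
  5. fill(A) -> (A=5 B=1)
  6. pour(A -> B) -> (A=0 B=6)
Reached target in 6 moves.

Answer: 6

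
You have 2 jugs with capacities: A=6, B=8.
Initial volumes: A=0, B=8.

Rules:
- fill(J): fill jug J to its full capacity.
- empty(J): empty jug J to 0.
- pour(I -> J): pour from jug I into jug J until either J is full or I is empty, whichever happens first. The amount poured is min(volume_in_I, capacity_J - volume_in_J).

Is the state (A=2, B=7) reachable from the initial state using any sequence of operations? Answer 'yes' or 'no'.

Answer: no

Derivation:
BFS explored all 14 reachable states.
Reachable set includes: (0,0), (0,2), (0,4), (0,6), (0,8), (2,0), (2,8), (4,0), (4,8), (6,0), (6,2), (6,4) ...
Target (A=2, B=7) not in reachable set → no.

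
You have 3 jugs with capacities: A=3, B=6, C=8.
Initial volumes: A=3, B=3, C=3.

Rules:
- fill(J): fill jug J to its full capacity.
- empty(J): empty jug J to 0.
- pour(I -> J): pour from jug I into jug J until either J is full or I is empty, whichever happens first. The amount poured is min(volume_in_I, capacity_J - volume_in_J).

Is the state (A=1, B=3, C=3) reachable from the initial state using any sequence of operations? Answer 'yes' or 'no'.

Answer: no

Derivation:
BFS explored all 182 reachable states.
Reachable set includes: (0,0,0), (0,0,1), (0,0,2), (0,0,3), (0,0,4), (0,0,5), (0,0,6), (0,0,7), (0,0,8), (0,1,0), (0,1,1), (0,1,2) ...
Target (A=1, B=3, C=3) not in reachable set → no.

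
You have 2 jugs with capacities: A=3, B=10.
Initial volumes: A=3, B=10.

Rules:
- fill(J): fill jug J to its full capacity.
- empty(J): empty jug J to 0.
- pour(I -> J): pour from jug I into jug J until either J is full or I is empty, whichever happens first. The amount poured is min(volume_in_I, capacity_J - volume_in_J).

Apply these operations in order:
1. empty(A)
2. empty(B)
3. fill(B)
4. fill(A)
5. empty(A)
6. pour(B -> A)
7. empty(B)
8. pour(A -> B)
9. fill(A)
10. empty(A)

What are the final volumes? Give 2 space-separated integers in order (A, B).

Answer: 0 3

Derivation:
Step 1: empty(A) -> (A=0 B=10)
Step 2: empty(B) -> (A=0 B=0)
Step 3: fill(B) -> (A=0 B=10)
Step 4: fill(A) -> (A=3 B=10)
Step 5: empty(A) -> (A=0 B=10)
Step 6: pour(B -> A) -> (A=3 B=7)
Step 7: empty(B) -> (A=3 B=0)
Step 8: pour(A -> B) -> (A=0 B=3)
Step 9: fill(A) -> (A=3 B=3)
Step 10: empty(A) -> (A=0 B=3)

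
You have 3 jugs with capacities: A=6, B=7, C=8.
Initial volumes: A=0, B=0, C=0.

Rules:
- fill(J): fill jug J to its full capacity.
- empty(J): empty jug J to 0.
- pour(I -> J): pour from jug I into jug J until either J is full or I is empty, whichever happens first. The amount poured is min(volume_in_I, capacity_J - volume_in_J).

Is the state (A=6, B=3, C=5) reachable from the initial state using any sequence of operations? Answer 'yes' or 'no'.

Answer: yes

Derivation:
BFS from (A=0, B=0, C=0):
  1. fill(A) -> (A=6 B=0 C=0)
  2. fill(B) -> (A=6 B=7 C=0)
  3. pour(A -> C) -> (A=0 B=7 C=6)
  4. pour(B -> C) -> (A=0 B=5 C=8)
  5. pour(C -> A) -> (A=6 B=5 C=2)
  6. empty(A) -> (A=0 B=5 C=2)
  7. pour(C -> A) -> (A=2 B=5 C=0)
  8. pour(B -> C) -> (A=2 B=0 C=5)
  9. fill(B) -> (A=2 B=7 C=5)
  10. pour(B -> A) -> (A=6 B=3 C=5)
Target reached → yes.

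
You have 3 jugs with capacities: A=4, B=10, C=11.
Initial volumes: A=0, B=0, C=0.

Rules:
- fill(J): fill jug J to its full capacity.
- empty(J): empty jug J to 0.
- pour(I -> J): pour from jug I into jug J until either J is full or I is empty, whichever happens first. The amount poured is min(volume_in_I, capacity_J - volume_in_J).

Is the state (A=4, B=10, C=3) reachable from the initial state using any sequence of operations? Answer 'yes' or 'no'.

Answer: yes

Derivation:
BFS from (A=0, B=0, C=0):
  1. fill(B) -> (A=0 B=10 C=0)
  2. fill(C) -> (A=0 B=10 C=11)
  3. pour(C -> A) -> (A=4 B=10 C=7)
  4. empty(A) -> (A=0 B=10 C=7)
  5. pour(C -> A) -> (A=4 B=10 C=3)
Target reached → yes.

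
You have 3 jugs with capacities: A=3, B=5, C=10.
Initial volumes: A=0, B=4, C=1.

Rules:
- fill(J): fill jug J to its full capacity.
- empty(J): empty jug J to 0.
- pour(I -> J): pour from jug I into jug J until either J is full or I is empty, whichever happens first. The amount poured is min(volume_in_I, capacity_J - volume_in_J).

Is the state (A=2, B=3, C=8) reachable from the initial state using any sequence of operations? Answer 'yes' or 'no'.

Answer: no

Derivation:
BFS explored all 192 reachable states.
Reachable set includes: (0,0,0), (0,0,1), (0,0,2), (0,0,3), (0,0,4), (0,0,5), (0,0,6), (0,0,7), (0,0,8), (0,0,9), (0,0,10), (0,1,0) ...
Target (A=2, B=3, C=8) not in reachable set → no.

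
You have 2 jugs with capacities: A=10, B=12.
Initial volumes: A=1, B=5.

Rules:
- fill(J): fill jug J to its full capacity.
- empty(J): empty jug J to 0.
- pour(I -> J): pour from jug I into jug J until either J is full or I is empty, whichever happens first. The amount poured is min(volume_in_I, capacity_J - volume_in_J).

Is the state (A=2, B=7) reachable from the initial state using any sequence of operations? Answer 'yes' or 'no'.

Answer: no

Derivation:
BFS explored all 45 reachable states.
Reachable set includes: (0,0), (0,1), (0,2), (0,3), (0,4), (0,5), (0,6), (0,7), (0,8), (0,9), (0,10), (0,11) ...
Target (A=2, B=7) not in reachable set → no.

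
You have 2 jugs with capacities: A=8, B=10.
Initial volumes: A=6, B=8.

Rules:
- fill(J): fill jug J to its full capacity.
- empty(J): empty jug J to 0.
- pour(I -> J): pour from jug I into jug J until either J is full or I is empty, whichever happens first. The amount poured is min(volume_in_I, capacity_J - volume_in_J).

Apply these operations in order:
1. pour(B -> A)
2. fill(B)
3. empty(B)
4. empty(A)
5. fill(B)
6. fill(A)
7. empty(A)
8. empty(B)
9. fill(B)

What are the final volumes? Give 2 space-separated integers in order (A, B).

Answer: 0 10

Derivation:
Step 1: pour(B -> A) -> (A=8 B=6)
Step 2: fill(B) -> (A=8 B=10)
Step 3: empty(B) -> (A=8 B=0)
Step 4: empty(A) -> (A=0 B=0)
Step 5: fill(B) -> (A=0 B=10)
Step 6: fill(A) -> (A=8 B=10)
Step 7: empty(A) -> (A=0 B=10)
Step 8: empty(B) -> (A=0 B=0)
Step 9: fill(B) -> (A=0 B=10)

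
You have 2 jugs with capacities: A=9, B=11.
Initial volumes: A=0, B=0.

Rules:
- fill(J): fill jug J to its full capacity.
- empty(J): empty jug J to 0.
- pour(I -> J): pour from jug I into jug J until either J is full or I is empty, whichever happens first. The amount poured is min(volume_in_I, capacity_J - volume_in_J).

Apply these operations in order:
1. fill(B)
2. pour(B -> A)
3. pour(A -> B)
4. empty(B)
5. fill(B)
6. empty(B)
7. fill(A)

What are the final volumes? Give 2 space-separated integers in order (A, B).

Answer: 9 0

Derivation:
Step 1: fill(B) -> (A=0 B=11)
Step 2: pour(B -> A) -> (A=9 B=2)
Step 3: pour(A -> B) -> (A=0 B=11)
Step 4: empty(B) -> (A=0 B=0)
Step 5: fill(B) -> (A=0 B=11)
Step 6: empty(B) -> (A=0 B=0)
Step 7: fill(A) -> (A=9 B=0)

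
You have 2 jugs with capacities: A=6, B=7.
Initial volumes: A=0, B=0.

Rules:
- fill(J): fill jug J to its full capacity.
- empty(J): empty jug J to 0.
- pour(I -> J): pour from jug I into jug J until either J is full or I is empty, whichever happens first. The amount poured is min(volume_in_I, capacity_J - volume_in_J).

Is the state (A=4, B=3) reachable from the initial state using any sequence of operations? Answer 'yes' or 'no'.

BFS explored all 26 reachable states.
Reachable set includes: (0,0), (0,1), (0,2), (0,3), (0,4), (0,5), (0,6), (0,7), (1,0), (1,7), (2,0), (2,7) ...
Target (A=4, B=3) not in reachable set → no.

Answer: no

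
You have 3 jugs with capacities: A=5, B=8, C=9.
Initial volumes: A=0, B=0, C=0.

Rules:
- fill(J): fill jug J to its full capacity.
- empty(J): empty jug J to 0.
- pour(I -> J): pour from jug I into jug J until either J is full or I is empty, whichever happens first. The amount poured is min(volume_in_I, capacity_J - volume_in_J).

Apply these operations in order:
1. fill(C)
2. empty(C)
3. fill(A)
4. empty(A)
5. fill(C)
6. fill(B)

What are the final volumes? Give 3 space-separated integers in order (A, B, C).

Answer: 0 8 9

Derivation:
Step 1: fill(C) -> (A=0 B=0 C=9)
Step 2: empty(C) -> (A=0 B=0 C=0)
Step 3: fill(A) -> (A=5 B=0 C=0)
Step 4: empty(A) -> (A=0 B=0 C=0)
Step 5: fill(C) -> (A=0 B=0 C=9)
Step 6: fill(B) -> (A=0 B=8 C=9)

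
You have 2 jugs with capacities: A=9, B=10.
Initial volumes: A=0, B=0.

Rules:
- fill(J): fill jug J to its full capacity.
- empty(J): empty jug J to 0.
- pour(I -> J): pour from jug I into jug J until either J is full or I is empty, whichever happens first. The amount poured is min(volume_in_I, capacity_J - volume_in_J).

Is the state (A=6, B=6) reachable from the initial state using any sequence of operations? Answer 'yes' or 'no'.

BFS explored all 38 reachable states.
Reachable set includes: (0,0), (0,1), (0,2), (0,3), (0,4), (0,5), (0,6), (0,7), (0,8), (0,9), (0,10), (1,0) ...
Target (A=6, B=6) not in reachable set → no.

Answer: no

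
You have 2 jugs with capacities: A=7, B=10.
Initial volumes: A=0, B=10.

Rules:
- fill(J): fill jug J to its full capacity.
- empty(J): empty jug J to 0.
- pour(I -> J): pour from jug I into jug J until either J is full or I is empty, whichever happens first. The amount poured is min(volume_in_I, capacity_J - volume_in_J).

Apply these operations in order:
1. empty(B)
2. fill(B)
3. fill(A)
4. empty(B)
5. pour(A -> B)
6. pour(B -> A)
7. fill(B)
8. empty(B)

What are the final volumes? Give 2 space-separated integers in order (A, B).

Step 1: empty(B) -> (A=0 B=0)
Step 2: fill(B) -> (A=0 B=10)
Step 3: fill(A) -> (A=7 B=10)
Step 4: empty(B) -> (A=7 B=0)
Step 5: pour(A -> B) -> (A=0 B=7)
Step 6: pour(B -> A) -> (A=7 B=0)
Step 7: fill(B) -> (A=7 B=10)
Step 8: empty(B) -> (A=7 B=0)

Answer: 7 0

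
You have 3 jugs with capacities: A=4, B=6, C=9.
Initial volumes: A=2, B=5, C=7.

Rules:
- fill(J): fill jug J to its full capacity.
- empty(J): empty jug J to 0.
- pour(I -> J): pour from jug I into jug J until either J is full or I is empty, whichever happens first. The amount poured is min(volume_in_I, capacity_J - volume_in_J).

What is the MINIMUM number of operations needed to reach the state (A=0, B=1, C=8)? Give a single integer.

BFS from (A=2, B=5, C=7). One shortest path:
  1. fill(A) -> (A=4 B=5 C=7)
  2. empty(C) -> (A=4 B=5 C=0)
  3. pour(A -> C) -> (A=0 B=5 C=4)
  4. pour(B -> A) -> (A=4 B=1 C=4)
  5. pour(A -> C) -> (A=0 B=1 C=8)
Reached target in 5 moves.

Answer: 5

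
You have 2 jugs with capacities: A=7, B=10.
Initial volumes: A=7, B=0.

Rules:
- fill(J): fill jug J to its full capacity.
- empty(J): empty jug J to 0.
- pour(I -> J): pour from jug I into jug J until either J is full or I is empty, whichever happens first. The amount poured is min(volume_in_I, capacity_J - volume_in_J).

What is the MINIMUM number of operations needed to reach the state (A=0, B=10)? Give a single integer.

Answer: 2

Derivation:
BFS from (A=7, B=0). One shortest path:
  1. empty(A) -> (A=0 B=0)
  2. fill(B) -> (A=0 B=10)
Reached target in 2 moves.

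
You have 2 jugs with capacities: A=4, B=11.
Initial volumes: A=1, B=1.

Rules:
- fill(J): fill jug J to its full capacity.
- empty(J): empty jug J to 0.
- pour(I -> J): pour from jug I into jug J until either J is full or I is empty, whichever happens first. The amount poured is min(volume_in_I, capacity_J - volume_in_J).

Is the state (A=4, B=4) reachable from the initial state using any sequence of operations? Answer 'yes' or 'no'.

Answer: yes

Derivation:
BFS from (A=1, B=1):
  1. fill(A) -> (A=4 B=1)
  2. empty(B) -> (A=4 B=0)
  3. pour(A -> B) -> (A=0 B=4)
  4. fill(A) -> (A=4 B=4)
Target reached → yes.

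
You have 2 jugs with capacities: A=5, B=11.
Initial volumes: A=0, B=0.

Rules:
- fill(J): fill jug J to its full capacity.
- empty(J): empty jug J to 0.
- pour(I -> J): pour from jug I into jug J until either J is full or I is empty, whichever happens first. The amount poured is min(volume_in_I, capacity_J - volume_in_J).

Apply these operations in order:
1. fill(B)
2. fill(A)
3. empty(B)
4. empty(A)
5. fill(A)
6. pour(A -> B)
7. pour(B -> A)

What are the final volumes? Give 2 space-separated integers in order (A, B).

Answer: 5 0

Derivation:
Step 1: fill(B) -> (A=0 B=11)
Step 2: fill(A) -> (A=5 B=11)
Step 3: empty(B) -> (A=5 B=0)
Step 4: empty(A) -> (A=0 B=0)
Step 5: fill(A) -> (A=5 B=0)
Step 6: pour(A -> B) -> (A=0 B=5)
Step 7: pour(B -> A) -> (A=5 B=0)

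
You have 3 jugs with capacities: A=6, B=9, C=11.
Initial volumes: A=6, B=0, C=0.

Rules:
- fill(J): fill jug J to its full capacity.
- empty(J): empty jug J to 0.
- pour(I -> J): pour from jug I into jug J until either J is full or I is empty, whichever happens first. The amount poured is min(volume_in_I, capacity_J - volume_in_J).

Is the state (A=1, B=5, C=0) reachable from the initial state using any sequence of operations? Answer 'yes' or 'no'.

BFS from (A=6, B=0, C=0):
  1. fill(B) -> (A=6 B=9 C=0)
  2. pour(A -> C) -> (A=0 B=9 C=6)
  3. pour(B -> A) -> (A=6 B=3 C=6)
  4. pour(A -> C) -> (A=1 B=3 C=11)
  5. pour(C -> B) -> (A=1 B=9 C=5)
  6. empty(B) -> (A=1 B=0 C=5)
  7. pour(C -> B) -> (A=1 B=5 C=0)
Target reached → yes.

Answer: yes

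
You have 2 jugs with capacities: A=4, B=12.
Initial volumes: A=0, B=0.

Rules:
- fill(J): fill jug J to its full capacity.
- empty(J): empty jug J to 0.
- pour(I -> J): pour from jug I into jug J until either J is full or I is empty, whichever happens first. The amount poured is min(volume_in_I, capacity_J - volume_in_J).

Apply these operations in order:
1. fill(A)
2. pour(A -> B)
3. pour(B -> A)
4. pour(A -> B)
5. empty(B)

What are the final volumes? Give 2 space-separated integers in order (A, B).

Answer: 0 0

Derivation:
Step 1: fill(A) -> (A=4 B=0)
Step 2: pour(A -> B) -> (A=0 B=4)
Step 3: pour(B -> A) -> (A=4 B=0)
Step 4: pour(A -> B) -> (A=0 B=4)
Step 5: empty(B) -> (A=0 B=0)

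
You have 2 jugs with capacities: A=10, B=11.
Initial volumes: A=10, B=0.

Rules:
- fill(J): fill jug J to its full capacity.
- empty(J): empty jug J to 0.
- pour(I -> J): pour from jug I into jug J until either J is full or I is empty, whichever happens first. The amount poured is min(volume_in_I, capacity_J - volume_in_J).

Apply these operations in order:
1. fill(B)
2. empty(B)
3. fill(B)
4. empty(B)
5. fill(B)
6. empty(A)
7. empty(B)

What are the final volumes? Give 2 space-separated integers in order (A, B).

Answer: 0 0

Derivation:
Step 1: fill(B) -> (A=10 B=11)
Step 2: empty(B) -> (A=10 B=0)
Step 3: fill(B) -> (A=10 B=11)
Step 4: empty(B) -> (A=10 B=0)
Step 5: fill(B) -> (A=10 B=11)
Step 6: empty(A) -> (A=0 B=11)
Step 7: empty(B) -> (A=0 B=0)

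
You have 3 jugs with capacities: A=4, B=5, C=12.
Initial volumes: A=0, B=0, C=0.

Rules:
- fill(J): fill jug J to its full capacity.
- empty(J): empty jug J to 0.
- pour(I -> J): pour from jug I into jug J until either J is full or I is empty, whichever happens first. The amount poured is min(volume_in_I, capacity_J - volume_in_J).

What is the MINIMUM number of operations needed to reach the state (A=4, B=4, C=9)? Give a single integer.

BFS from (A=0, B=0, C=0). One shortest path:
  1. fill(A) -> (A=4 B=0 C=0)
  2. fill(B) -> (A=4 B=5 C=0)
  3. pour(A -> C) -> (A=0 B=5 C=4)
  4. fill(A) -> (A=4 B=5 C=4)
  5. pour(B -> C) -> (A=4 B=0 C=9)
  6. pour(A -> B) -> (A=0 B=4 C=9)
  7. fill(A) -> (A=4 B=4 C=9)
Reached target in 7 moves.

Answer: 7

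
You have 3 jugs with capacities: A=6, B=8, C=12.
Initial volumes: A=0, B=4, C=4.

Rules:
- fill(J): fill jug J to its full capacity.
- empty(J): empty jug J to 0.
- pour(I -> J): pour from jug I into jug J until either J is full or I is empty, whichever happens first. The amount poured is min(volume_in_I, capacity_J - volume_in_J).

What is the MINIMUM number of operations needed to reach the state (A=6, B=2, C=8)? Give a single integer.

Answer: 3

Derivation:
BFS from (A=0, B=4, C=4). One shortest path:
  1. fill(C) -> (A=0 B=4 C=12)
  2. pour(C -> B) -> (A=0 B=8 C=8)
  3. pour(B -> A) -> (A=6 B=2 C=8)
Reached target in 3 moves.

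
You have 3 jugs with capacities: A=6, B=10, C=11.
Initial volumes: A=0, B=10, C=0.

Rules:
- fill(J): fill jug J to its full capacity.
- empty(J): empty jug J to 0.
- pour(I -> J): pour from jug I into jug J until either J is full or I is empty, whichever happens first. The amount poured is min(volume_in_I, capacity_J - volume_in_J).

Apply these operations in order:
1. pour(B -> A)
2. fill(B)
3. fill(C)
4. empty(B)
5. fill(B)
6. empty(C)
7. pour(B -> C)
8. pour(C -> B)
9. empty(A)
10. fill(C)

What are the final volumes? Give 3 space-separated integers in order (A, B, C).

Step 1: pour(B -> A) -> (A=6 B=4 C=0)
Step 2: fill(B) -> (A=6 B=10 C=0)
Step 3: fill(C) -> (A=6 B=10 C=11)
Step 4: empty(B) -> (A=6 B=0 C=11)
Step 5: fill(B) -> (A=6 B=10 C=11)
Step 6: empty(C) -> (A=6 B=10 C=0)
Step 7: pour(B -> C) -> (A=6 B=0 C=10)
Step 8: pour(C -> B) -> (A=6 B=10 C=0)
Step 9: empty(A) -> (A=0 B=10 C=0)
Step 10: fill(C) -> (A=0 B=10 C=11)

Answer: 0 10 11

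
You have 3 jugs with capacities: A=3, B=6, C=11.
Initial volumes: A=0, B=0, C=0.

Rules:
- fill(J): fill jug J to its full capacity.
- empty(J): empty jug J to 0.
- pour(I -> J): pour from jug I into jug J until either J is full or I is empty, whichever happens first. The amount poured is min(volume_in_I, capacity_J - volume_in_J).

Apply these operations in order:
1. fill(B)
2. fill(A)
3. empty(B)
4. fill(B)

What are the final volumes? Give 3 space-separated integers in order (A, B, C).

Step 1: fill(B) -> (A=0 B=6 C=0)
Step 2: fill(A) -> (A=3 B=6 C=0)
Step 3: empty(B) -> (A=3 B=0 C=0)
Step 4: fill(B) -> (A=3 B=6 C=0)

Answer: 3 6 0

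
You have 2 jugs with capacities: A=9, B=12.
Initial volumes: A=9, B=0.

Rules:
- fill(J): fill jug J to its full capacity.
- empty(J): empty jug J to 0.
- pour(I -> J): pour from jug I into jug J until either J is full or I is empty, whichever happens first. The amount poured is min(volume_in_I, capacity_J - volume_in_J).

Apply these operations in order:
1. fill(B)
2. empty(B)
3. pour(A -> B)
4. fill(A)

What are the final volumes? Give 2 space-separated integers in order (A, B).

Step 1: fill(B) -> (A=9 B=12)
Step 2: empty(B) -> (A=9 B=0)
Step 3: pour(A -> B) -> (A=0 B=9)
Step 4: fill(A) -> (A=9 B=9)

Answer: 9 9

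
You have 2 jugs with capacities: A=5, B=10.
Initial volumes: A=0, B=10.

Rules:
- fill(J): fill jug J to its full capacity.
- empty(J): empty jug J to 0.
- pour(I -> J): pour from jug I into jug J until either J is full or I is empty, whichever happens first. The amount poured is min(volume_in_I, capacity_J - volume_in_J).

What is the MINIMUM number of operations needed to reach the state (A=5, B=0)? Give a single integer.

Answer: 2

Derivation:
BFS from (A=0, B=10). One shortest path:
  1. fill(A) -> (A=5 B=10)
  2. empty(B) -> (A=5 B=0)
Reached target in 2 moves.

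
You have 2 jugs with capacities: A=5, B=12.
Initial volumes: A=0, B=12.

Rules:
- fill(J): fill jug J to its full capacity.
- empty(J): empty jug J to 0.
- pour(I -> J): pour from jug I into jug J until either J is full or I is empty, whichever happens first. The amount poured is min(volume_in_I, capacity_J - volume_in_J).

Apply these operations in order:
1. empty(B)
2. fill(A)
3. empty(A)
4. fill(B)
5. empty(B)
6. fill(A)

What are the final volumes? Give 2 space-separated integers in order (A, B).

Answer: 5 0

Derivation:
Step 1: empty(B) -> (A=0 B=0)
Step 2: fill(A) -> (A=5 B=0)
Step 3: empty(A) -> (A=0 B=0)
Step 4: fill(B) -> (A=0 B=12)
Step 5: empty(B) -> (A=0 B=0)
Step 6: fill(A) -> (A=5 B=0)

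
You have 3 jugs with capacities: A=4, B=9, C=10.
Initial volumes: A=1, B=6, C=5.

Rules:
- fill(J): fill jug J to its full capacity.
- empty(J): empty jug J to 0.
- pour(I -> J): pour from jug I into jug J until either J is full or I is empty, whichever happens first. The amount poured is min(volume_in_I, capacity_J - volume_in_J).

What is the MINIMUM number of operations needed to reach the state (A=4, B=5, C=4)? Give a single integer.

Answer: 5

Derivation:
BFS from (A=1, B=6, C=5). One shortest path:
  1. fill(A) -> (A=4 B=6 C=5)
  2. fill(B) -> (A=4 B=9 C=5)
  3. empty(C) -> (A=4 B=9 C=0)
  4. pour(A -> C) -> (A=0 B=9 C=4)
  5. pour(B -> A) -> (A=4 B=5 C=4)
Reached target in 5 moves.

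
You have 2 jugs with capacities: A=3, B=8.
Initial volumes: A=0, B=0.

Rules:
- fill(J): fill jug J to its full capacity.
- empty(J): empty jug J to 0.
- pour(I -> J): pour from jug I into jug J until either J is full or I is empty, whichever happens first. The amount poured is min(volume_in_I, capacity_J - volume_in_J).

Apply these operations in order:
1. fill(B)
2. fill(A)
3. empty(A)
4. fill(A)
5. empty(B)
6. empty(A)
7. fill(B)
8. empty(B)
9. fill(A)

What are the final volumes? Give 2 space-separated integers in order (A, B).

Answer: 3 0

Derivation:
Step 1: fill(B) -> (A=0 B=8)
Step 2: fill(A) -> (A=3 B=8)
Step 3: empty(A) -> (A=0 B=8)
Step 4: fill(A) -> (A=3 B=8)
Step 5: empty(B) -> (A=3 B=0)
Step 6: empty(A) -> (A=0 B=0)
Step 7: fill(B) -> (A=0 B=8)
Step 8: empty(B) -> (A=0 B=0)
Step 9: fill(A) -> (A=3 B=0)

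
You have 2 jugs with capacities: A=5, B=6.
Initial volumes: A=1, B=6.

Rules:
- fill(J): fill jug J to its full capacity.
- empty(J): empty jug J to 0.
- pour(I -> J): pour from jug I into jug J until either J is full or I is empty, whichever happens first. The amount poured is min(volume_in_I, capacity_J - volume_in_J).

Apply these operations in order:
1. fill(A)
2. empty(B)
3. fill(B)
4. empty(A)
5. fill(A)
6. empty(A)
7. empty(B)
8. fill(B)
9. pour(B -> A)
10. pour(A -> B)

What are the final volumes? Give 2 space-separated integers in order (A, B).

Step 1: fill(A) -> (A=5 B=6)
Step 2: empty(B) -> (A=5 B=0)
Step 3: fill(B) -> (A=5 B=6)
Step 4: empty(A) -> (A=0 B=6)
Step 5: fill(A) -> (A=5 B=6)
Step 6: empty(A) -> (A=0 B=6)
Step 7: empty(B) -> (A=0 B=0)
Step 8: fill(B) -> (A=0 B=6)
Step 9: pour(B -> A) -> (A=5 B=1)
Step 10: pour(A -> B) -> (A=0 B=6)

Answer: 0 6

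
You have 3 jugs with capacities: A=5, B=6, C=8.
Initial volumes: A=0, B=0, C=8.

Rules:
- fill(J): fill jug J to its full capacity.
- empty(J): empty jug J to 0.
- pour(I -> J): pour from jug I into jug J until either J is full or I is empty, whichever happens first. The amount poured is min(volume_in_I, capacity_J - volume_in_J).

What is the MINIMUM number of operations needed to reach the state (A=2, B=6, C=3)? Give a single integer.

Answer: 6

Derivation:
BFS from (A=0, B=0, C=8). One shortest path:
  1. pour(C -> A) -> (A=5 B=0 C=3)
  2. empty(A) -> (A=0 B=0 C=3)
  3. pour(C -> B) -> (A=0 B=3 C=0)
  4. fill(C) -> (A=0 B=3 C=8)
  5. pour(C -> A) -> (A=5 B=3 C=3)
  6. pour(A -> B) -> (A=2 B=6 C=3)
Reached target in 6 moves.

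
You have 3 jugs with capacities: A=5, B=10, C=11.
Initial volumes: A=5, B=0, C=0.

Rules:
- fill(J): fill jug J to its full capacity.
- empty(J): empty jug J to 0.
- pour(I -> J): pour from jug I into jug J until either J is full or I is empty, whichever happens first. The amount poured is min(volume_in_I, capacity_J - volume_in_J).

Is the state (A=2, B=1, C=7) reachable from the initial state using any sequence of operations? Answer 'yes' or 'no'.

BFS explored all 432 reachable states.
Reachable set includes: (0,0,0), (0,0,1), (0,0,2), (0,0,3), (0,0,4), (0,0,5), (0,0,6), (0,0,7), (0,0,8), (0,0,9), (0,0,10), (0,0,11) ...
Target (A=2, B=1, C=7) not in reachable set → no.

Answer: no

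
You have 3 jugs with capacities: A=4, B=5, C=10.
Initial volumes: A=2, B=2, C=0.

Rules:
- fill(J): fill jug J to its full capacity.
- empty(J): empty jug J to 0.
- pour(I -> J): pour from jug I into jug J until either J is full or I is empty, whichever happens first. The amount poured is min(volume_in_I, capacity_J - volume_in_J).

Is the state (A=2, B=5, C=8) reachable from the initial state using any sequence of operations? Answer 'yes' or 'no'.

BFS from (A=2, B=2, C=0):
  1. fill(C) -> (A=2 B=2 C=10)
  2. pour(C -> A) -> (A=4 B=2 C=8)
  3. empty(A) -> (A=0 B=2 C=8)
  4. pour(B -> A) -> (A=2 B=0 C=8)
  5. fill(B) -> (A=2 B=5 C=8)
Target reached → yes.

Answer: yes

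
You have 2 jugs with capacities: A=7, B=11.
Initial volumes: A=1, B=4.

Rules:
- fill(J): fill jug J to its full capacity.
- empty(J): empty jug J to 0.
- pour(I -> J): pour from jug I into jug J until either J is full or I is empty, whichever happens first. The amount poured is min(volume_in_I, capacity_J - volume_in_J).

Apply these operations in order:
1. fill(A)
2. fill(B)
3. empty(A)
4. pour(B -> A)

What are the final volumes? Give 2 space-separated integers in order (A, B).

Answer: 7 4

Derivation:
Step 1: fill(A) -> (A=7 B=4)
Step 2: fill(B) -> (A=7 B=11)
Step 3: empty(A) -> (A=0 B=11)
Step 4: pour(B -> A) -> (A=7 B=4)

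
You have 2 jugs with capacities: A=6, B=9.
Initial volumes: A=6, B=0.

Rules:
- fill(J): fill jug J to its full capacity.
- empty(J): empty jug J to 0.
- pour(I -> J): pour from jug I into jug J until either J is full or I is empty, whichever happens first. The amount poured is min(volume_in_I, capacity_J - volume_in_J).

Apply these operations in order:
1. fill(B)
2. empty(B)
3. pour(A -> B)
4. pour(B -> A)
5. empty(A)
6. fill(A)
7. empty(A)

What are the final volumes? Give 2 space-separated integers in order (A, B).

Answer: 0 0

Derivation:
Step 1: fill(B) -> (A=6 B=9)
Step 2: empty(B) -> (A=6 B=0)
Step 3: pour(A -> B) -> (A=0 B=6)
Step 4: pour(B -> A) -> (A=6 B=0)
Step 5: empty(A) -> (A=0 B=0)
Step 6: fill(A) -> (A=6 B=0)
Step 7: empty(A) -> (A=0 B=0)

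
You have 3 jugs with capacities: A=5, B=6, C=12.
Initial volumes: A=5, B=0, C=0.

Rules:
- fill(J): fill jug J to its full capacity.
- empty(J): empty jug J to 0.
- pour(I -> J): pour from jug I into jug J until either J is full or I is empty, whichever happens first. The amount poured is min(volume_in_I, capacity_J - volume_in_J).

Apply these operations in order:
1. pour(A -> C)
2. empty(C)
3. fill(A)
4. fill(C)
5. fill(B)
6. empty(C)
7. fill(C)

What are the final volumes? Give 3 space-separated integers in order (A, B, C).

Answer: 5 6 12

Derivation:
Step 1: pour(A -> C) -> (A=0 B=0 C=5)
Step 2: empty(C) -> (A=0 B=0 C=0)
Step 3: fill(A) -> (A=5 B=0 C=0)
Step 4: fill(C) -> (A=5 B=0 C=12)
Step 5: fill(B) -> (A=5 B=6 C=12)
Step 6: empty(C) -> (A=5 B=6 C=0)
Step 7: fill(C) -> (A=5 B=6 C=12)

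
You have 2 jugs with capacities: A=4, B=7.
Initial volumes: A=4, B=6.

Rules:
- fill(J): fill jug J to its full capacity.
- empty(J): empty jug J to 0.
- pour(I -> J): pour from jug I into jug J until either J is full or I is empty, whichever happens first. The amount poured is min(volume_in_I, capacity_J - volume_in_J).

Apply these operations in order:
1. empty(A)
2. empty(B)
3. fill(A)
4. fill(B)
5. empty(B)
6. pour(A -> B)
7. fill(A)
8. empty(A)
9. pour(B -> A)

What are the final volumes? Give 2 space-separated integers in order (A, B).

Answer: 4 0

Derivation:
Step 1: empty(A) -> (A=0 B=6)
Step 2: empty(B) -> (A=0 B=0)
Step 3: fill(A) -> (A=4 B=0)
Step 4: fill(B) -> (A=4 B=7)
Step 5: empty(B) -> (A=4 B=0)
Step 6: pour(A -> B) -> (A=0 B=4)
Step 7: fill(A) -> (A=4 B=4)
Step 8: empty(A) -> (A=0 B=4)
Step 9: pour(B -> A) -> (A=4 B=0)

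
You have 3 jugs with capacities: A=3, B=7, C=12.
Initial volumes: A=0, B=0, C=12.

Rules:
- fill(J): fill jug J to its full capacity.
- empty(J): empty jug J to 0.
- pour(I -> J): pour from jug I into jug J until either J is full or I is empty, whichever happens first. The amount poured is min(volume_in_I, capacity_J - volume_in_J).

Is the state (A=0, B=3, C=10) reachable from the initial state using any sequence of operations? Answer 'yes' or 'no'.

BFS from (A=0, B=0, C=12):
  1. fill(A) -> (A=3 B=0 C=12)
  2. fill(B) -> (A=3 B=7 C=12)
  3. empty(C) -> (A=3 B=7 C=0)
  4. pour(A -> C) -> (A=0 B=7 C=3)
  5. fill(A) -> (A=3 B=7 C=3)
  6. pour(B -> C) -> (A=3 B=0 C=10)
  7. pour(A -> B) -> (A=0 B=3 C=10)
Target reached → yes.

Answer: yes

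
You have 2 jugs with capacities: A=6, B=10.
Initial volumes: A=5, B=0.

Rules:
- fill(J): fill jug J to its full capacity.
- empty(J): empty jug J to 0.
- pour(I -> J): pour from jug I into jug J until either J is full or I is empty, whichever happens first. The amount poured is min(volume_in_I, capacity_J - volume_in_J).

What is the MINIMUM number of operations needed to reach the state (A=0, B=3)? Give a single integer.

BFS from (A=5, B=0). One shortest path:
  1. fill(B) -> (A=5 B=10)
  2. pour(B -> A) -> (A=6 B=9)
  3. empty(A) -> (A=0 B=9)
  4. pour(B -> A) -> (A=6 B=3)
  5. empty(A) -> (A=0 B=3)
Reached target in 5 moves.

Answer: 5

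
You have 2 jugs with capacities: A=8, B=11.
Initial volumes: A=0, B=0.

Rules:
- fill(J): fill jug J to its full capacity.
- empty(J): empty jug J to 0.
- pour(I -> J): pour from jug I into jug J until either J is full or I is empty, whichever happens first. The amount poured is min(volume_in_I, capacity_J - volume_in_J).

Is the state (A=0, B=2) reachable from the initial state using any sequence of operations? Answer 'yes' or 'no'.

Answer: yes

Derivation:
BFS from (A=0, B=0):
  1. fill(A) -> (A=8 B=0)
  2. pour(A -> B) -> (A=0 B=8)
  3. fill(A) -> (A=8 B=8)
  4. pour(A -> B) -> (A=5 B=11)
  5. empty(B) -> (A=5 B=0)
  6. pour(A -> B) -> (A=0 B=5)
  7. fill(A) -> (A=8 B=5)
  8. pour(A -> B) -> (A=2 B=11)
  9. empty(B) -> (A=2 B=0)
  10. pour(A -> B) -> (A=0 B=2)
Target reached → yes.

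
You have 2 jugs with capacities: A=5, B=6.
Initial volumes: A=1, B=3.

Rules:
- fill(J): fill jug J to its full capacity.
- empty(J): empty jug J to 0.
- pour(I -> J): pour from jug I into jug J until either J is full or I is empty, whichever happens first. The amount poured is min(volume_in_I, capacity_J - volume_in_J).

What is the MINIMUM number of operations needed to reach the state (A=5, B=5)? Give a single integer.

Answer: 3

Derivation:
BFS from (A=1, B=3). One shortest path:
  1. pour(B -> A) -> (A=4 B=0)
  2. fill(B) -> (A=4 B=6)
  3. pour(B -> A) -> (A=5 B=5)
Reached target in 3 moves.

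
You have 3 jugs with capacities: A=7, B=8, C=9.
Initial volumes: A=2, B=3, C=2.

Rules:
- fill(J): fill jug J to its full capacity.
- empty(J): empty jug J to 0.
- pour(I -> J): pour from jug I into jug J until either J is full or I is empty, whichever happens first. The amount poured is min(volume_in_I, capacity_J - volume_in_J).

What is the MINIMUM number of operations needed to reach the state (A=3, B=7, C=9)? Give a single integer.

Answer: 5

Derivation:
BFS from (A=2, B=3, C=2). One shortest path:
  1. fill(A) -> (A=7 B=3 C=2)
  2. pour(B -> C) -> (A=7 B=0 C=5)
  3. pour(A -> B) -> (A=0 B=7 C=5)
  4. fill(A) -> (A=7 B=7 C=5)
  5. pour(A -> C) -> (A=3 B=7 C=9)
Reached target in 5 moves.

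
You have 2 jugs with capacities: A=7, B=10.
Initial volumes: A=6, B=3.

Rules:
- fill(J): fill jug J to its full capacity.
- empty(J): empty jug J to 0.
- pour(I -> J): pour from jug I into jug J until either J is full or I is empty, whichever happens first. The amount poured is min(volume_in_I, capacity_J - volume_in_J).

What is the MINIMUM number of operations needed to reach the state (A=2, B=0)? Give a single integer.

BFS from (A=6, B=3). One shortest path:
  1. pour(B -> A) -> (A=7 B=2)
  2. empty(A) -> (A=0 B=2)
  3. pour(B -> A) -> (A=2 B=0)
Reached target in 3 moves.

Answer: 3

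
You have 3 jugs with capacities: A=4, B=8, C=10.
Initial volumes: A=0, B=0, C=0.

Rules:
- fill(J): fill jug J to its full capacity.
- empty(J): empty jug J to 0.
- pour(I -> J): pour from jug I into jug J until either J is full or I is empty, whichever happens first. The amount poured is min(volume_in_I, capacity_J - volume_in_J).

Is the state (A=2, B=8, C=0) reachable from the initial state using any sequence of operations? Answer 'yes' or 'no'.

Answer: yes

Derivation:
BFS from (A=0, B=0, C=0):
  1. fill(C) -> (A=0 B=0 C=10)
  2. pour(C -> B) -> (A=0 B=8 C=2)
  3. pour(C -> A) -> (A=2 B=8 C=0)
Target reached → yes.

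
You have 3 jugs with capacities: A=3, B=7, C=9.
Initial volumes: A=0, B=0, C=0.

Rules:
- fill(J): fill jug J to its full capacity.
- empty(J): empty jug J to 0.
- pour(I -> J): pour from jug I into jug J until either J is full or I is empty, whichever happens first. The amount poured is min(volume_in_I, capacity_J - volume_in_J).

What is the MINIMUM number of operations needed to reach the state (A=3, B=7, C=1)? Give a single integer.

Answer: 6

Derivation:
BFS from (A=0, B=0, C=0). One shortest path:
  1. fill(B) -> (A=0 B=7 C=0)
  2. pour(B -> A) -> (A=3 B=4 C=0)
  3. empty(A) -> (A=0 B=4 C=0)
  4. pour(B -> A) -> (A=3 B=1 C=0)
  5. pour(B -> C) -> (A=3 B=0 C=1)
  6. fill(B) -> (A=3 B=7 C=1)
Reached target in 6 moves.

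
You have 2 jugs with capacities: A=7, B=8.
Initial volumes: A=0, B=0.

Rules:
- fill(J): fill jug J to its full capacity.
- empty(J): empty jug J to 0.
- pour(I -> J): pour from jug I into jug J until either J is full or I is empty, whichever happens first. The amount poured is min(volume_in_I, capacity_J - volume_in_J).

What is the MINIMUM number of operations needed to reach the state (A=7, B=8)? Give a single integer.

BFS from (A=0, B=0). One shortest path:
  1. fill(A) -> (A=7 B=0)
  2. fill(B) -> (A=7 B=8)
Reached target in 2 moves.

Answer: 2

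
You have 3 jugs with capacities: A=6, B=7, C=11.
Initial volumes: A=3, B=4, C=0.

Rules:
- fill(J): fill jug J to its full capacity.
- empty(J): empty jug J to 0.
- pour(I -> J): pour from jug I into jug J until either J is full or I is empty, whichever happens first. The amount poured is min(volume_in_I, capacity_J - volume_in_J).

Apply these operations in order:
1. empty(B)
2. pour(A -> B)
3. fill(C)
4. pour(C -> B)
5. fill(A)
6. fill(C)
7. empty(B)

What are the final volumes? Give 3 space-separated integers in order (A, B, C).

Step 1: empty(B) -> (A=3 B=0 C=0)
Step 2: pour(A -> B) -> (A=0 B=3 C=0)
Step 3: fill(C) -> (A=0 B=3 C=11)
Step 4: pour(C -> B) -> (A=0 B=7 C=7)
Step 5: fill(A) -> (A=6 B=7 C=7)
Step 6: fill(C) -> (A=6 B=7 C=11)
Step 7: empty(B) -> (A=6 B=0 C=11)

Answer: 6 0 11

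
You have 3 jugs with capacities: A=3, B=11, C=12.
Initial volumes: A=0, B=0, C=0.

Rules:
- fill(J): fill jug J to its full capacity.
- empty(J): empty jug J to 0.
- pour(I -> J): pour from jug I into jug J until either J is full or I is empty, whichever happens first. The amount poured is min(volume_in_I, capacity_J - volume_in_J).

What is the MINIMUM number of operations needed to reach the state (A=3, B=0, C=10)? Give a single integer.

Answer: 6

Derivation:
BFS from (A=0, B=0, C=0). One shortest path:
  1. fill(C) -> (A=0 B=0 C=12)
  2. pour(C -> A) -> (A=3 B=0 C=9)
  3. pour(C -> B) -> (A=3 B=9 C=0)
  4. fill(C) -> (A=3 B=9 C=12)
  5. pour(C -> B) -> (A=3 B=11 C=10)
  6. empty(B) -> (A=3 B=0 C=10)
Reached target in 6 moves.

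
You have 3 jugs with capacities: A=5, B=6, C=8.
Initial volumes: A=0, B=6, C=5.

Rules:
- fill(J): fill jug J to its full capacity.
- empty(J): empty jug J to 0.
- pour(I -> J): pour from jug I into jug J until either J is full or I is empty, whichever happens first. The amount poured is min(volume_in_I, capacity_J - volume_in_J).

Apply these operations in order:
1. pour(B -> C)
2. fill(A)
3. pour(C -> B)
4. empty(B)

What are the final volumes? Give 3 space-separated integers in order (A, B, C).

Answer: 5 0 5

Derivation:
Step 1: pour(B -> C) -> (A=0 B=3 C=8)
Step 2: fill(A) -> (A=5 B=3 C=8)
Step 3: pour(C -> B) -> (A=5 B=6 C=5)
Step 4: empty(B) -> (A=5 B=0 C=5)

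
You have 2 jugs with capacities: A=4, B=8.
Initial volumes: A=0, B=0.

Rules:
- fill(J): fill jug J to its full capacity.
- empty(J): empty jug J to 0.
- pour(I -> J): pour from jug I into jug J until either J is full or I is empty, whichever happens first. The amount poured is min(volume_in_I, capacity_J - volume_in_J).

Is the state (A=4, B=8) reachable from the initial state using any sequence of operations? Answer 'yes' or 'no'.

BFS from (A=0, B=0):
  1. fill(A) -> (A=4 B=0)
  2. fill(B) -> (A=4 B=8)
Target reached → yes.

Answer: yes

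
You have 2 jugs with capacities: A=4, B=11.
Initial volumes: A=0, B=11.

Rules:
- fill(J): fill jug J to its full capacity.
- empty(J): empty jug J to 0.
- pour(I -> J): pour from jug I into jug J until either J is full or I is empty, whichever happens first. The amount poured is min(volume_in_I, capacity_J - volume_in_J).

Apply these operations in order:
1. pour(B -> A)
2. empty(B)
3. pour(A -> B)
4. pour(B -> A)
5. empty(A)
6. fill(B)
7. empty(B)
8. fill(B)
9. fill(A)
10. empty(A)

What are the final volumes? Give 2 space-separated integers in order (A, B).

Step 1: pour(B -> A) -> (A=4 B=7)
Step 2: empty(B) -> (A=4 B=0)
Step 3: pour(A -> B) -> (A=0 B=4)
Step 4: pour(B -> A) -> (A=4 B=0)
Step 5: empty(A) -> (A=0 B=0)
Step 6: fill(B) -> (A=0 B=11)
Step 7: empty(B) -> (A=0 B=0)
Step 8: fill(B) -> (A=0 B=11)
Step 9: fill(A) -> (A=4 B=11)
Step 10: empty(A) -> (A=0 B=11)

Answer: 0 11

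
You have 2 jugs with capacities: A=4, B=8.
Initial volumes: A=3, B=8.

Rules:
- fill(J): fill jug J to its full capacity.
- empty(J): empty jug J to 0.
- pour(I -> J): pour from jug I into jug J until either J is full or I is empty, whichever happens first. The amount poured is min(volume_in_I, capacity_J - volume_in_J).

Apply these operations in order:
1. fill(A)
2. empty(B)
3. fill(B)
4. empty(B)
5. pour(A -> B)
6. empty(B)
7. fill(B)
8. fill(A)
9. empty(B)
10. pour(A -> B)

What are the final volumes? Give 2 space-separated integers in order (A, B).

Step 1: fill(A) -> (A=4 B=8)
Step 2: empty(B) -> (A=4 B=0)
Step 3: fill(B) -> (A=4 B=8)
Step 4: empty(B) -> (A=4 B=0)
Step 5: pour(A -> B) -> (A=0 B=4)
Step 6: empty(B) -> (A=0 B=0)
Step 7: fill(B) -> (A=0 B=8)
Step 8: fill(A) -> (A=4 B=8)
Step 9: empty(B) -> (A=4 B=0)
Step 10: pour(A -> B) -> (A=0 B=4)

Answer: 0 4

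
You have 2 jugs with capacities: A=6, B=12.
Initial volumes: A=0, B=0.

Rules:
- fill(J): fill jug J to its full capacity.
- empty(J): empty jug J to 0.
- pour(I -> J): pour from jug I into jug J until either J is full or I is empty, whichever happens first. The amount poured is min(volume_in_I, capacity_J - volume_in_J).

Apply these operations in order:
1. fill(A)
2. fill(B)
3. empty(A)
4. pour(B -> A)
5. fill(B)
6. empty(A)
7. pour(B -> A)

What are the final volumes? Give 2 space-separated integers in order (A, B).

Step 1: fill(A) -> (A=6 B=0)
Step 2: fill(B) -> (A=6 B=12)
Step 3: empty(A) -> (A=0 B=12)
Step 4: pour(B -> A) -> (A=6 B=6)
Step 5: fill(B) -> (A=6 B=12)
Step 6: empty(A) -> (A=0 B=12)
Step 7: pour(B -> A) -> (A=6 B=6)

Answer: 6 6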